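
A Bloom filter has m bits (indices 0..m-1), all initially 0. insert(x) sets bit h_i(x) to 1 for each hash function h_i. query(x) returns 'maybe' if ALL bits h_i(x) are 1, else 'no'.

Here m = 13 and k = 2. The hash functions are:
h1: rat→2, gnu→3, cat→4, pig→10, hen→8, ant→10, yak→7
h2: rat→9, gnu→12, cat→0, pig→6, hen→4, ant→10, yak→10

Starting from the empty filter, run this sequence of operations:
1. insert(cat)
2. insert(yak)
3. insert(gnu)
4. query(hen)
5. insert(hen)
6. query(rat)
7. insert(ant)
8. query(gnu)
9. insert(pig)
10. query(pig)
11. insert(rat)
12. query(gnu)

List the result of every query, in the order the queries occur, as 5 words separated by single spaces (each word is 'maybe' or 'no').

Answer: no no maybe maybe maybe

Derivation:
Start: bits=0000000000000
Op 1: insert cat -> sets bits 0 4 -> bits=1000100000000
Op 2: insert yak -> sets bits 7 10 -> bits=1000100100100
Op 3: insert gnu -> sets bits 3 12 -> bits=1001100100101
Op 4: query hen -> checks bit4=1, bit8=0 (has a 0) -> no
Op 5: insert hen -> sets bits 4 8 -> bits=1001100110101
Op 6: query rat -> checks bit2=0, bit9=0 (has a 0) -> no
Op 7: insert ant -> sets bits 10 -> bits=1001100110101
Op 8: query gnu -> checks bit3=1, bit12=1 (all 1) -> maybe
Op 9: insert pig -> sets bits 6 10 -> bits=1001101110101
Op 10: query pig -> checks bit6=1, bit10=1 (all 1) -> maybe
Op 11: insert rat -> sets bits 2 9 -> bits=1011101111101
Op 12: query gnu -> checks bit3=1, bit12=1 (all 1) -> maybe
Query results in order: no no maybe maybe maybe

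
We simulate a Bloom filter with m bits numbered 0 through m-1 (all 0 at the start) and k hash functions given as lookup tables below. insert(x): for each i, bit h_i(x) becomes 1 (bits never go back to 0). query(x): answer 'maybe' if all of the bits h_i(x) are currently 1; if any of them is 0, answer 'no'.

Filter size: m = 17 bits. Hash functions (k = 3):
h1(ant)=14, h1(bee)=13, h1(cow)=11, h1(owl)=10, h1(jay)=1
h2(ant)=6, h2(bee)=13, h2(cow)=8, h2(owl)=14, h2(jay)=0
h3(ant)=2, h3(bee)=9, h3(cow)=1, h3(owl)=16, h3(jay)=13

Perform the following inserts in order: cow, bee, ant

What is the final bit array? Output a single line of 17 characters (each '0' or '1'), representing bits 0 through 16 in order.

Start: bits=00000000000000000
After insert 'cow': sets bits 1 8 11 -> bits=01000000100100000
After insert 'bee': sets bits 9 13 -> bits=01000000110101000
After insert 'ant': sets bits 2 6 14 -> bits=01100010110101100

Answer: 01100010110101100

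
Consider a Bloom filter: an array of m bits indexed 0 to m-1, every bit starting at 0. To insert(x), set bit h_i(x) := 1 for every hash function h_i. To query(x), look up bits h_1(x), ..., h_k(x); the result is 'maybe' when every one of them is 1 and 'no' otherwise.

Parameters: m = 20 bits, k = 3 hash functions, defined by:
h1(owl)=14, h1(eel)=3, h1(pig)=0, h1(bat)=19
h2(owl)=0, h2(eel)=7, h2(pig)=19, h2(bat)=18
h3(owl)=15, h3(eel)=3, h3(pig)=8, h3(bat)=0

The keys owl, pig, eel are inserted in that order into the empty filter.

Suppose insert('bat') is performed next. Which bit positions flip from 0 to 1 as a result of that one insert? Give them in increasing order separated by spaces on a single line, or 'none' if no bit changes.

Start: bits=00000000000000000000
After insert 'owl': sets bits 0 14 15 -> bits=10000000000000110000
After insert 'pig': sets bits 0 8 19 -> bits=10000000100000110001
After insert 'eel': sets bits 3 7 -> bits=10010001100000110001
insert 'bat' would touch bits 0 18 19; currently bit0=1, bit18=0, bit19=1
Bits that are 0 among those (would change 0->1): 18

Answer: 18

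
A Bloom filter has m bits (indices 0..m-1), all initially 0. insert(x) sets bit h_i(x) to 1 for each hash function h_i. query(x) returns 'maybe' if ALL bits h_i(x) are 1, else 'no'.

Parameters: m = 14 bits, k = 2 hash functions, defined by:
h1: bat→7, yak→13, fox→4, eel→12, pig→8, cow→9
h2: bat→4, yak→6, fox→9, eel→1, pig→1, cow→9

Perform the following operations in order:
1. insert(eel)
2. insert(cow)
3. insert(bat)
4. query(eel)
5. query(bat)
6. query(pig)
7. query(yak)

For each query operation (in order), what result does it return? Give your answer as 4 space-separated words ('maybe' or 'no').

Start: bits=00000000000000
Op 1: insert eel -> sets bits 1 12 -> bits=01000000000010
Op 2: insert cow -> sets bits 9 -> bits=01000000010010
Op 3: insert bat -> sets bits 4 7 -> bits=01001001010010
Op 4: query eel -> checks bit1=1, bit12=1 (all 1) -> maybe
Op 5: query bat -> checks bit4=1, bit7=1 (all 1) -> maybe
Op 6: query pig -> checks bit1=1, bit8=0 (has a 0) -> no
Op 7: query yak -> checks bit6=0, bit13=0 (has a 0) -> no
Query results in order: maybe maybe no no

Answer: maybe maybe no no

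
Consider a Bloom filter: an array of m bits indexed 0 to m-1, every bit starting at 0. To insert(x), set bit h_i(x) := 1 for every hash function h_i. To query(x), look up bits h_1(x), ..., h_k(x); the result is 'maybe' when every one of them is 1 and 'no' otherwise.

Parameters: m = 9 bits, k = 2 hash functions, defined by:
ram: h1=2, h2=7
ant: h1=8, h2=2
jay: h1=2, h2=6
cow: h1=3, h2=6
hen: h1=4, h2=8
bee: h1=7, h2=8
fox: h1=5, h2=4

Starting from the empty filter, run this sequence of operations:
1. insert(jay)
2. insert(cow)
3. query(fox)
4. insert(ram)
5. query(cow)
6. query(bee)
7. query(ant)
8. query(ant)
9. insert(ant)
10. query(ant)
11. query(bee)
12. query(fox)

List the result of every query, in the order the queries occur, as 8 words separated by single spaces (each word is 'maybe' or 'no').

Start: bits=000000000
Op 1: insert jay -> sets bits 2 6 -> bits=001000100
Op 2: insert cow -> sets bits 3 6 -> bits=001100100
Op 3: query fox -> checks bit4=0, bit5=0 (has a 0) -> no
Op 4: insert ram -> sets bits 2 7 -> bits=001100110
Op 5: query cow -> checks bit3=1, bit6=1 (all 1) -> maybe
Op 6: query bee -> checks bit7=1, bit8=0 (has a 0) -> no
Op 7: query ant -> checks bit2=1, bit8=0 (has a 0) -> no
Op 8: query ant -> checks bit2=1, bit8=0 (has a 0) -> no
Op 9: insert ant -> sets bits 2 8 -> bits=001100111
Op 10: query ant -> checks bit2=1, bit8=1 (all 1) -> maybe
Op 11: query bee -> checks bit7=1, bit8=1 (all 1) -> maybe
Op 12: query fox -> checks bit4=0, bit5=0 (has a 0) -> no
Query results in order: no maybe no no no maybe maybe no

Answer: no maybe no no no maybe maybe no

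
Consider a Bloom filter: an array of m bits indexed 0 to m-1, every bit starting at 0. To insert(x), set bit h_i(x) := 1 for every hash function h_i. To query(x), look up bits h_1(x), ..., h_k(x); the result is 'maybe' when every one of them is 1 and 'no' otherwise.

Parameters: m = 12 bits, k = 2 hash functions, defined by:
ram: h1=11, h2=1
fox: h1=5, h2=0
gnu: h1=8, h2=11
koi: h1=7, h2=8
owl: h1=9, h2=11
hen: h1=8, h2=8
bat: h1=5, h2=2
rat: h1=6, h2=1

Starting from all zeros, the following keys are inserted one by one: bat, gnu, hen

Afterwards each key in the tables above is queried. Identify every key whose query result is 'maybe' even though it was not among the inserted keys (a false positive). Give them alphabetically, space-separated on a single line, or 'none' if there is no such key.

Answer: none

Derivation:
Start: bits=000000000000
After insert 'bat': sets bits 2 5 -> bits=001001000000
After insert 'gnu': sets bits 8 11 -> bits=001001001001
After insert 'hen': sets bits 8 -> bits=001001001001
Not inserted: fox koi owl ram rat — query each against bits=001001001001:
query fox: checks bit0=0, bit5=1 (has a 0) -> no => not a false positive
query koi: checks bit7=0, bit8=1 (has a 0) -> no => not a false positive
query owl: checks bit9=0, bit11=1 (has a 0) -> no => not a false positive
query ram: checks bit1=0, bit11=1 (has a 0) -> no => not a false positive
query rat: checks bit1=0, bit6=0 (has a 0) -> no => not a false positive
False positives (alphabetical): none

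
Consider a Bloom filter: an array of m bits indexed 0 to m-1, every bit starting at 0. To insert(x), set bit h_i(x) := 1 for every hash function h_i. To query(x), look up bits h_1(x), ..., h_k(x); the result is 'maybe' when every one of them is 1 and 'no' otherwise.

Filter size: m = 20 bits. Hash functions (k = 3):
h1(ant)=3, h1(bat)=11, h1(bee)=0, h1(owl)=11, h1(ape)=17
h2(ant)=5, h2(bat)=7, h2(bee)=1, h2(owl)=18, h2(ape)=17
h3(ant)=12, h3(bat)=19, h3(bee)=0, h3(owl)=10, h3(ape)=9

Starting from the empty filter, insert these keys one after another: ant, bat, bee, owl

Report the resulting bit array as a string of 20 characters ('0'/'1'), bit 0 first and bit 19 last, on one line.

Start: bits=00000000000000000000
After insert 'ant': sets bits 3 5 12 -> bits=00010100000010000000
After insert 'bat': sets bits 7 11 19 -> bits=00010101000110000001
After insert 'bee': sets bits 0 1 -> bits=11010101000110000001
After insert 'owl': sets bits 10 11 18 -> bits=11010101001110000011

Answer: 11010101001110000011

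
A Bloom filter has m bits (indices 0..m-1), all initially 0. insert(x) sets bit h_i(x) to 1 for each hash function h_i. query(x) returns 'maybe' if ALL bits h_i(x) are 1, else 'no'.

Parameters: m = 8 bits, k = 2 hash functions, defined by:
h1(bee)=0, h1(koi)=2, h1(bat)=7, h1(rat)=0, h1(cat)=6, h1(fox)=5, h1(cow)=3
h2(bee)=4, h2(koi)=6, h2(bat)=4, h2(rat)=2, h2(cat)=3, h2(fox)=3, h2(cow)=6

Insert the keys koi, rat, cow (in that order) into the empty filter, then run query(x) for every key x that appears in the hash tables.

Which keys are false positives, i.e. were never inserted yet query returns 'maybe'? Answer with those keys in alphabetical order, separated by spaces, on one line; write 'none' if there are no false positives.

Answer: cat

Derivation:
Start: bits=00000000
After insert 'koi': sets bits 2 6 -> bits=00100010
After insert 'rat': sets bits 0 2 -> bits=10100010
After insert 'cow': sets bits 3 6 -> bits=10110010
Not inserted: bat bee cat fox — query each against bits=10110010:
query bat: checks bit4=0, bit7=0 (has a 0) -> no => not a false positive
query bee: checks bit0=1, bit4=0 (has a 0) -> no => not a false positive
query cat: checks bit3=1, bit6=1 (all 1) -> maybe => FALSE POSITIVE
query fox: checks bit3=1, bit5=0 (has a 0) -> no => not a false positive
False positives (alphabetical): cat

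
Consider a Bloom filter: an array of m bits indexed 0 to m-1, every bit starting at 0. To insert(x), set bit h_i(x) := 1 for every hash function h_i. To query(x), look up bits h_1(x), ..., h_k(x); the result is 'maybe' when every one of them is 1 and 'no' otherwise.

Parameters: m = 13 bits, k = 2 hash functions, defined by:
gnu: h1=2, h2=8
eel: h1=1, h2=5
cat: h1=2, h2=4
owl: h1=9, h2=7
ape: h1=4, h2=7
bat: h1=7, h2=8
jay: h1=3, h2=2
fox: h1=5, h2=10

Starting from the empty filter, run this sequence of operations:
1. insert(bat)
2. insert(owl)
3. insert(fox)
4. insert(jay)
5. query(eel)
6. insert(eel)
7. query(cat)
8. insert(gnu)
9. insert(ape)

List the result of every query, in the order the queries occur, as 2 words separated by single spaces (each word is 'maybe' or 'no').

Start: bits=0000000000000
Op 1: insert bat -> sets bits 7 8 -> bits=0000000110000
Op 2: insert owl -> sets bits 7 9 -> bits=0000000111000
Op 3: insert fox -> sets bits 5 10 -> bits=0000010111100
Op 4: insert jay -> sets bits 2 3 -> bits=0011010111100
Op 5: query eel -> checks bit1=0, bit5=1 (has a 0) -> no
Op 6: insert eel -> sets bits 1 5 -> bits=0111010111100
Op 7: query cat -> checks bit2=1, bit4=0 (has a 0) -> no
Op 8: insert gnu -> sets bits 2 8 -> bits=0111010111100
Op 9: insert ape -> sets bits 4 7 -> bits=0111110111100
Query results in order: no no

Answer: no no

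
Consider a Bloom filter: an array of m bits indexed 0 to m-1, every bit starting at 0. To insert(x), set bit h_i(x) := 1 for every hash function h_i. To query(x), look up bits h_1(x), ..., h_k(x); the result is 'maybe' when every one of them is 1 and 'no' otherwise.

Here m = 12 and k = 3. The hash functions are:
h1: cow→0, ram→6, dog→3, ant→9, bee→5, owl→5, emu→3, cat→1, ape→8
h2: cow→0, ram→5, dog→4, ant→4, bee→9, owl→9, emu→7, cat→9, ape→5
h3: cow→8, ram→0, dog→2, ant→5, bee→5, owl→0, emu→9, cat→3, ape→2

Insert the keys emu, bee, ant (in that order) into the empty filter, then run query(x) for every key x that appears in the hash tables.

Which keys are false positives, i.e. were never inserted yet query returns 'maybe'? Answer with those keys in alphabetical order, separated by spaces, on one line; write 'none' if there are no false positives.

Answer: none

Derivation:
Start: bits=000000000000
After insert 'emu': sets bits 3 7 9 -> bits=000100010100
After insert 'bee': sets bits 5 9 -> bits=000101010100
After insert 'ant': sets bits 4 5 9 -> bits=000111010100
Not inserted: ape cat cow dog owl ram — query each against bits=000111010100:
query ape: checks bit2=0, bit5=1, bit8=0 (has a 0) -> no => not a false positive
query cat: checks bit1=0, bit3=1, bit9=1 (has a 0) -> no => not a false positive
query cow: checks bit0=0, bit8=0 (has a 0) -> no => not a false positive
query dog: checks bit2=0, bit3=1, bit4=1 (has a 0) -> no => not a false positive
query owl: checks bit0=0, bit5=1, bit9=1 (has a 0) -> no => not a false positive
query ram: checks bit0=0, bit5=1, bit6=0 (has a 0) -> no => not a false positive
False positives (alphabetical): none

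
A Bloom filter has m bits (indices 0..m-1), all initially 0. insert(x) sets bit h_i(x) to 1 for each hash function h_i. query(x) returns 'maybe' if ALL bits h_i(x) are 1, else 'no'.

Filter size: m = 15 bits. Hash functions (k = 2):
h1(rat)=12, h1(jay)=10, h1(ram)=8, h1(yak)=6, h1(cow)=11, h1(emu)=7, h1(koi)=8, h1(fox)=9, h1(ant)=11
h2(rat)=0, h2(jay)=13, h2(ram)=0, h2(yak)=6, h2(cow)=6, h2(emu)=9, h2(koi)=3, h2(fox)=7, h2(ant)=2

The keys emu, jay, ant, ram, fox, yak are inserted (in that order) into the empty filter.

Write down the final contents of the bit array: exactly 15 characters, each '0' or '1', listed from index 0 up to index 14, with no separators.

Answer: 101000111111010

Derivation:
Start: bits=000000000000000
After insert 'emu': sets bits 7 9 -> bits=000000010100000
After insert 'jay': sets bits 10 13 -> bits=000000010110010
After insert 'ant': sets bits 2 11 -> bits=001000010111010
After insert 'ram': sets bits 0 8 -> bits=101000011111010
After insert 'fox': sets bits 7 9 -> bits=101000011111010
After insert 'yak': sets bits 6 -> bits=101000111111010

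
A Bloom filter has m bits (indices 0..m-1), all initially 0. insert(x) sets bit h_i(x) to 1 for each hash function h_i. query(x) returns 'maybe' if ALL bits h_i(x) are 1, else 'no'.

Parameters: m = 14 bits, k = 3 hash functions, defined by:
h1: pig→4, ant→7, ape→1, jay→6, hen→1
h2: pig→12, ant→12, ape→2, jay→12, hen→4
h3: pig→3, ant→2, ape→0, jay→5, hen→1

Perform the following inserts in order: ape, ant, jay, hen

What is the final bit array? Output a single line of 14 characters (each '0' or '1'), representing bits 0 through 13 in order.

Start: bits=00000000000000
After insert 'ape': sets bits 0 1 2 -> bits=11100000000000
After insert 'ant': sets bits 2 7 12 -> bits=11100001000010
After insert 'jay': sets bits 5 6 12 -> bits=11100111000010
After insert 'hen': sets bits 1 4 -> bits=11101111000010

Answer: 11101111000010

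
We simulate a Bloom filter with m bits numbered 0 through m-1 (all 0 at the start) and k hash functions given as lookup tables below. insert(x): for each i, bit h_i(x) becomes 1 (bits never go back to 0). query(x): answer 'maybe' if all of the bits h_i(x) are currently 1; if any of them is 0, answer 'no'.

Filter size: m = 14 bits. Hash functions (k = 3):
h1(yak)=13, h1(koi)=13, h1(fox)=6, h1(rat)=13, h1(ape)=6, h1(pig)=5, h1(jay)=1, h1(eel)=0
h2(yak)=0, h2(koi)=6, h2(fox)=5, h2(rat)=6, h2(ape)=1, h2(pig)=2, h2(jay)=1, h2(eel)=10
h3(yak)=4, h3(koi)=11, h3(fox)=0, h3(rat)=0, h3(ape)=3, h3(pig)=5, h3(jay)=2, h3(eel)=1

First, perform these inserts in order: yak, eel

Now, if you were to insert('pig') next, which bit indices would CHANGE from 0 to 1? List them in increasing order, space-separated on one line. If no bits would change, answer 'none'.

Answer: 2 5

Derivation:
Start: bits=00000000000000
After insert 'yak': sets bits 0 4 13 -> bits=10001000000001
After insert 'eel': sets bits 0 1 10 -> bits=11001000001001
insert 'pig' would touch bits 2 5; currently bit2=0, bit5=0
Bits that are 0 among those (would change 0->1): 2 5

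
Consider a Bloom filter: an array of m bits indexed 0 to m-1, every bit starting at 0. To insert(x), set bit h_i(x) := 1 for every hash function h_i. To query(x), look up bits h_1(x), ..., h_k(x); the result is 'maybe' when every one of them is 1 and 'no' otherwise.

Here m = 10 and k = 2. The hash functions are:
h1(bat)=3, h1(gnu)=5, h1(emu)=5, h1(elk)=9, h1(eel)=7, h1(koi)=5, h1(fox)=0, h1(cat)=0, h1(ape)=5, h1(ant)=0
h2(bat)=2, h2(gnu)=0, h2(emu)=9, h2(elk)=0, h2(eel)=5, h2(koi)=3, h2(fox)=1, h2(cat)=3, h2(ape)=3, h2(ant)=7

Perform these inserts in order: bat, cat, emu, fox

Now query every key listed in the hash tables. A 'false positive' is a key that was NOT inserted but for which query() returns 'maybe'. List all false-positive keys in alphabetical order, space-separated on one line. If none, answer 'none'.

Answer: ape elk gnu koi

Derivation:
Start: bits=0000000000
After insert 'bat': sets bits 2 3 -> bits=0011000000
After insert 'cat': sets bits 0 3 -> bits=1011000000
After insert 'emu': sets bits 5 9 -> bits=1011010001
After insert 'fox': sets bits 0 1 -> bits=1111010001
Not inserted: ant ape eel elk gnu koi — query each against bits=1111010001:
query ant: checks bit0=1, bit7=0 (has a 0) -> no => not a false positive
query ape: checks bit3=1, bit5=1 (all 1) -> maybe => FALSE POSITIVE
query eel: checks bit5=1, bit7=0 (has a 0) -> no => not a false positive
query elk: checks bit0=1, bit9=1 (all 1) -> maybe => FALSE POSITIVE
query gnu: checks bit0=1, bit5=1 (all 1) -> maybe => FALSE POSITIVE
query koi: checks bit3=1, bit5=1 (all 1) -> maybe => FALSE POSITIVE
False positives (alphabetical): ape elk gnu koi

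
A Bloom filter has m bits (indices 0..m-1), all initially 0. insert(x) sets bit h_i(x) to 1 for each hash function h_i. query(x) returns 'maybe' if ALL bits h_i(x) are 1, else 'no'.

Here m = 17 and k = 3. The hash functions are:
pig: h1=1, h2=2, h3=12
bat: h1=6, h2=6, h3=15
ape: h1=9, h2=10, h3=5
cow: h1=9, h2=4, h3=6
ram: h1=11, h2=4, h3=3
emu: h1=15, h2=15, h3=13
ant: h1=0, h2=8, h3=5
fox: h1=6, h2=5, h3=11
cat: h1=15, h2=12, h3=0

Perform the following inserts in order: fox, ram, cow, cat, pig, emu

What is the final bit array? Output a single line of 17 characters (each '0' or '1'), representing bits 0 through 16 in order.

Start: bits=00000000000000000
After insert 'fox': sets bits 5 6 11 -> bits=00000110000100000
After insert 'ram': sets bits 3 4 11 -> bits=00011110000100000
After insert 'cow': sets bits 4 6 9 -> bits=00011110010100000
After insert 'cat': sets bits 0 12 15 -> bits=10011110010110010
After insert 'pig': sets bits 1 2 12 -> bits=11111110010110010
After insert 'emu': sets bits 13 15 -> bits=11111110010111010

Answer: 11111110010111010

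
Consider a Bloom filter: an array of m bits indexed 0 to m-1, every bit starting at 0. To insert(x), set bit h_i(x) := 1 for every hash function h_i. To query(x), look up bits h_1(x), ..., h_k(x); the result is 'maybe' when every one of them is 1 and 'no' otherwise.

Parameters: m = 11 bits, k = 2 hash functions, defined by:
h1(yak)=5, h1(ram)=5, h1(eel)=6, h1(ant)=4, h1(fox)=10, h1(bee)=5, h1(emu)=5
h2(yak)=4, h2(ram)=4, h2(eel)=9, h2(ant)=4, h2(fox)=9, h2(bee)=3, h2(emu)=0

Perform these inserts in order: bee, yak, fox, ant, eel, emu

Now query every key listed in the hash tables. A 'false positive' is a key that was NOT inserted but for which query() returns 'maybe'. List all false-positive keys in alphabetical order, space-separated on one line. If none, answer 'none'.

Start: bits=00000000000
After insert 'bee': sets bits 3 5 -> bits=00010100000
After insert 'yak': sets bits 4 5 -> bits=00011100000
After insert 'fox': sets bits 9 10 -> bits=00011100011
After insert 'ant': sets bits 4 -> bits=00011100011
After insert 'eel': sets bits 6 9 -> bits=00011110011
After insert 'emu': sets bits 0 5 -> bits=10011110011
Not inserted: ram — query each against bits=10011110011:
query ram: checks bit4=1, bit5=1 (all 1) -> maybe => FALSE POSITIVE
False positives (alphabetical): ram

Answer: ram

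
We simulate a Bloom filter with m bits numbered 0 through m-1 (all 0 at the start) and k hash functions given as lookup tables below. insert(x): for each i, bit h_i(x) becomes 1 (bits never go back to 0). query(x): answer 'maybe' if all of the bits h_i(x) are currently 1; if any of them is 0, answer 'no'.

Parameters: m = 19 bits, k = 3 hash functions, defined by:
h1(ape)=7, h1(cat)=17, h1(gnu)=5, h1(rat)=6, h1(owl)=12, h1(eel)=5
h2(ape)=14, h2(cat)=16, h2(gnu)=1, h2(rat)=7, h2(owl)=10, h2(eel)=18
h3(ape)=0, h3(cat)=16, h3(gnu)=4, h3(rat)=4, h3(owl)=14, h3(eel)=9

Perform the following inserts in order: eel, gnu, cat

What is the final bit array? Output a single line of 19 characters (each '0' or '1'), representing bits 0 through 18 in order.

Start: bits=0000000000000000000
After insert 'eel': sets bits 5 9 18 -> bits=0000010001000000001
After insert 'gnu': sets bits 1 4 5 -> bits=0100110001000000001
After insert 'cat': sets bits 16 17 -> bits=0100110001000000111

Answer: 0100110001000000111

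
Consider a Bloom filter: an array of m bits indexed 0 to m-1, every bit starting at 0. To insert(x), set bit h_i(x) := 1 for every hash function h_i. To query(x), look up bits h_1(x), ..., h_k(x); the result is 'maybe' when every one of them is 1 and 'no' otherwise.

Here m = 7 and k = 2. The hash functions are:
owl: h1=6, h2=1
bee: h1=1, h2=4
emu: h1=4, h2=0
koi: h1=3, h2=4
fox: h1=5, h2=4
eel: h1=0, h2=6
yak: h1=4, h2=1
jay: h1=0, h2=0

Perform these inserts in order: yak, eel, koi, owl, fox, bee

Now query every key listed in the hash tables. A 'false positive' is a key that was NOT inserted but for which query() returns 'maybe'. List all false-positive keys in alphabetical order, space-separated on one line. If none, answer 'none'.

Answer: emu jay

Derivation:
Start: bits=0000000
After insert 'yak': sets bits 1 4 -> bits=0100100
After insert 'eel': sets bits 0 6 -> bits=1100101
After insert 'koi': sets bits 3 4 -> bits=1101101
After insert 'owl': sets bits 1 6 -> bits=1101101
After insert 'fox': sets bits 4 5 -> bits=1101111
After insert 'bee': sets bits 1 4 -> bits=1101111
Not inserted: emu jay — query each against bits=1101111:
query emu: checks bit0=1, bit4=1 (all 1) -> maybe => FALSE POSITIVE
query jay: checks bit0=1 (all 1) -> maybe => FALSE POSITIVE
False positives (alphabetical): emu jay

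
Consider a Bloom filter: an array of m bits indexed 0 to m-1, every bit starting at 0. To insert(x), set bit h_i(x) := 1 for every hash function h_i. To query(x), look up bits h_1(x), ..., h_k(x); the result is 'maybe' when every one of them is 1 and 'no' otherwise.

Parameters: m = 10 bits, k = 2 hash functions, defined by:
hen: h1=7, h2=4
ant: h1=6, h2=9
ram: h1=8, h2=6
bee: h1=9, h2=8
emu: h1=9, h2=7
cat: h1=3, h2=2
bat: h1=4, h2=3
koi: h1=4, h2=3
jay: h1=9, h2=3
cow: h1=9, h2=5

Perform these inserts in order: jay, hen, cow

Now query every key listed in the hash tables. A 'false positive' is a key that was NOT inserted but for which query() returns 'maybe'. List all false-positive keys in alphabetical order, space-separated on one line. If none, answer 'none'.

Start: bits=0000000000
After insert 'jay': sets bits 3 9 -> bits=0001000001
After insert 'hen': sets bits 4 7 -> bits=0001100101
After insert 'cow': sets bits 5 9 -> bits=0001110101
Not inserted: ant bat bee cat emu koi ram — query each against bits=0001110101:
query ant: checks bit6=0, bit9=1 (has a 0) -> no => not a false positive
query bat: checks bit3=1, bit4=1 (all 1) -> maybe => FALSE POSITIVE
query bee: checks bit8=0, bit9=1 (has a 0) -> no => not a false positive
query cat: checks bit2=0, bit3=1 (has a 0) -> no => not a false positive
query emu: checks bit7=1, bit9=1 (all 1) -> maybe => FALSE POSITIVE
query koi: checks bit3=1, bit4=1 (all 1) -> maybe => FALSE POSITIVE
query ram: checks bit6=0, bit8=0 (has a 0) -> no => not a false positive
False positives (alphabetical): bat emu koi

Answer: bat emu koi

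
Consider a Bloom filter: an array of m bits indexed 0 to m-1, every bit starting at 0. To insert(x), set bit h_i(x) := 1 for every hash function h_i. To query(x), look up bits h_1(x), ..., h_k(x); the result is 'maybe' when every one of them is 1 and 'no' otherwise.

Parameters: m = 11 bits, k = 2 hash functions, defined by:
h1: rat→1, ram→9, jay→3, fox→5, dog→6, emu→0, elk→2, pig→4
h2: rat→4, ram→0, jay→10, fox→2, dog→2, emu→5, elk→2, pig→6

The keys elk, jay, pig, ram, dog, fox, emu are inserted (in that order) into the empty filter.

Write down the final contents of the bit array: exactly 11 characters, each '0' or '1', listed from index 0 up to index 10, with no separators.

Answer: 10111110011

Derivation:
Start: bits=00000000000
After insert 'elk': sets bits 2 -> bits=00100000000
After insert 'jay': sets bits 3 10 -> bits=00110000001
After insert 'pig': sets bits 4 6 -> bits=00111010001
After insert 'ram': sets bits 0 9 -> bits=10111010011
After insert 'dog': sets bits 2 6 -> bits=10111010011
After insert 'fox': sets bits 2 5 -> bits=10111110011
After insert 'emu': sets bits 0 5 -> bits=10111110011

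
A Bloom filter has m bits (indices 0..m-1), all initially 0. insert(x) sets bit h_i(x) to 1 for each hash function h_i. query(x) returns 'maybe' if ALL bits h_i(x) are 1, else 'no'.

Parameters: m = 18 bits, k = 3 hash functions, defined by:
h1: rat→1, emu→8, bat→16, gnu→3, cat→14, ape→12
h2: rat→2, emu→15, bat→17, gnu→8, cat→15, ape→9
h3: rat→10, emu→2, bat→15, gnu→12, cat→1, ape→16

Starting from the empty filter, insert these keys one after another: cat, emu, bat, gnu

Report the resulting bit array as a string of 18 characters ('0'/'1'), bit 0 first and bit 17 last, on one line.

Start: bits=000000000000000000
After insert 'cat': sets bits 1 14 15 -> bits=010000000000001100
After insert 'emu': sets bits 2 8 15 -> bits=011000001000001100
After insert 'bat': sets bits 15 16 17 -> bits=011000001000001111
After insert 'gnu': sets bits 3 8 12 -> bits=011100001000101111

Answer: 011100001000101111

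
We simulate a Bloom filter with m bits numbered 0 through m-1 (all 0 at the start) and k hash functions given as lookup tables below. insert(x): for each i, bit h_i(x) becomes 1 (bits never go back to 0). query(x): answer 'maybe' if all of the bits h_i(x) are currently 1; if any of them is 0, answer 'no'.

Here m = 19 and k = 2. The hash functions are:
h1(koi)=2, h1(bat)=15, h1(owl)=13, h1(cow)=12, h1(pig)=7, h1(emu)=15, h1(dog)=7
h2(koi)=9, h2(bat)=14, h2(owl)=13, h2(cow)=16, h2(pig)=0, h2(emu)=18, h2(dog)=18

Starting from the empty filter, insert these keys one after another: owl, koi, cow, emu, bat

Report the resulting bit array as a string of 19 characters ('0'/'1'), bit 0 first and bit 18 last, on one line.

Start: bits=0000000000000000000
After insert 'owl': sets bits 13 -> bits=0000000000000100000
After insert 'koi': sets bits 2 9 -> bits=0010000001000100000
After insert 'cow': sets bits 12 16 -> bits=0010000001001100100
After insert 'emu': sets bits 15 18 -> bits=0010000001001101101
After insert 'bat': sets bits 14 15 -> bits=0010000001001111101

Answer: 0010000001001111101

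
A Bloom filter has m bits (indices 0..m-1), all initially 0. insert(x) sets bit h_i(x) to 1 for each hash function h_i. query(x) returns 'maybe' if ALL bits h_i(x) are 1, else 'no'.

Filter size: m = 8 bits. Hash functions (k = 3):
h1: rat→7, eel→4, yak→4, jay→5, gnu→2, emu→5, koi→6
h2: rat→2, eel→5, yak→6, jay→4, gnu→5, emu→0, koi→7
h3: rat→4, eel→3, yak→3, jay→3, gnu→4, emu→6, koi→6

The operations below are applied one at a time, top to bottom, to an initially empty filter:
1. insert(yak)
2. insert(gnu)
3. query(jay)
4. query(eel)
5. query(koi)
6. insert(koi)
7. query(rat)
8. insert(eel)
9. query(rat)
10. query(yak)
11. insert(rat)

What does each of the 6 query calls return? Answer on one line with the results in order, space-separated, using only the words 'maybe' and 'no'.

Start: bits=00000000
Op 1: insert yak -> sets bits 3 4 6 -> bits=00011010
Op 2: insert gnu -> sets bits 2 4 5 -> bits=00111110
Op 3: query jay -> checks bit3=1, bit4=1, bit5=1 (all 1) -> maybe
Op 4: query eel -> checks bit3=1, bit4=1, bit5=1 (all 1) -> maybe
Op 5: query koi -> checks bit6=1, bit7=0 (has a 0) -> no
Op 6: insert koi -> sets bits 6 7 -> bits=00111111
Op 7: query rat -> checks bit2=1, bit4=1, bit7=1 (all 1) -> maybe
Op 8: insert eel -> sets bits 3 4 5 -> bits=00111111
Op 9: query rat -> checks bit2=1, bit4=1, bit7=1 (all 1) -> maybe
Op 10: query yak -> checks bit3=1, bit4=1, bit6=1 (all 1) -> maybe
Op 11: insert rat -> sets bits 2 4 7 -> bits=00111111
Query results in order: maybe maybe no maybe maybe maybe

Answer: maybe maybe no maybe maybe maybe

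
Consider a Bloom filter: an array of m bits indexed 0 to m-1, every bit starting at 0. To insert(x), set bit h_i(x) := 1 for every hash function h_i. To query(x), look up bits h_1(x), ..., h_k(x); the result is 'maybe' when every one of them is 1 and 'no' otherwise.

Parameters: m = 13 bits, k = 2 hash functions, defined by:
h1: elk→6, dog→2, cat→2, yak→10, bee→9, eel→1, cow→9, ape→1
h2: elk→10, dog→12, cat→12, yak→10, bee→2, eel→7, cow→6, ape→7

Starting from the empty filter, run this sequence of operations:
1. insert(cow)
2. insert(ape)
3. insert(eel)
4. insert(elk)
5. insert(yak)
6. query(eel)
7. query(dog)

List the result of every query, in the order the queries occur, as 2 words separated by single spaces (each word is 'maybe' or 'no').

Answer: maybe no

Derivation:
Start: bits=0000000000000
Op 1: insert cow -> sets bits 6 9 -> bits=0000001001000
Op 2: insert ape -> sets bits 1 7 -> bits=0100001101000
Op 3: insert eel -> sets bits 1 7 -> bits=0100001101000
Op 4: insert elk -> sets bits 6 10 -> bits=0100001101100
Op 5: insert yak -> sets bits 10 -> bits=0100001101100
Op 6: query eel -> checks bit1=1, bit7=1 (all 1) -> maybe
Op 7: query dog -> checks bit2=0, bit12=0 (has a 0) -> no
Query results in order: maybe no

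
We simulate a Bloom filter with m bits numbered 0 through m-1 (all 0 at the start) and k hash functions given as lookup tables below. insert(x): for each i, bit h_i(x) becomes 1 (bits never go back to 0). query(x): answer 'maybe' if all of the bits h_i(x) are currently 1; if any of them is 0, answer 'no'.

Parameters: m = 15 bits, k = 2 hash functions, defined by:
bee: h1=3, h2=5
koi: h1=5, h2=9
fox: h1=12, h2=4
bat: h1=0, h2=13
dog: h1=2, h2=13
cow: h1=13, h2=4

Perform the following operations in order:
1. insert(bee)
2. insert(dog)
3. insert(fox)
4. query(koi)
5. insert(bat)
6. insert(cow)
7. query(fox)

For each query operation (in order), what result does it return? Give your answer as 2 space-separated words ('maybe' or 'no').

Start: bits=000000000000000
Op 1: insert bee -> sets bits 3 5 -> bits=000101000000000
Op 2: insert dog -> sets bits 2 13 -> bits=001101000000010
Op 3: insert fox -> sets bits 4 12 -> bits=001111000000110
Op 4: query koi -> checks bit5=1, bit9=0 (has a 0) -> no
Op 5: insert bat -> sets bits 0 13 -> bits=101111000000110
Op 6: insert cow -> sets bits 4 13 -> bits=101111000000110
Op 7: query fox -> checks bit4=1, bit12=1 (all 1) -> maybe
Query results in order: no maybe

Answer: no maybe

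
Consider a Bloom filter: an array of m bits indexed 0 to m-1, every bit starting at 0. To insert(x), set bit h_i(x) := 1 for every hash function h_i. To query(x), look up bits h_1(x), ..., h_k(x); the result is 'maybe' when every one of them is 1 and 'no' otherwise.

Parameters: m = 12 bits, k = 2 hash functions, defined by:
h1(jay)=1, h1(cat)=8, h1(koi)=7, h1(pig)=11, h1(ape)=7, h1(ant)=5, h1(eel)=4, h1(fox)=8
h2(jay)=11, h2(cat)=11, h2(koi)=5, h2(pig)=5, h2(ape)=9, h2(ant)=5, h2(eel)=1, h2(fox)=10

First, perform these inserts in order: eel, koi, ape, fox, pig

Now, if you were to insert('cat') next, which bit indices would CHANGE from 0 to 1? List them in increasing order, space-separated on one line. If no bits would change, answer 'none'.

Start: bits=000000000000
After insert 'eel': sets bits 1 4 -> bits=010010000000
After insert 'koi': sets bits 5 7 -> bits=010011010000
After insert 'ape': sets bits 7 9 -> bits=010011010100
After insert 'fox': sets bits 8 10 -> bits=010011011110
After insert 'pig': sets bits 5 11 -> bits=010011011111
insert 'cat' would touch bits 8 11; currently bit8=1, bit11=1
Bits that are 0 among those (would change 0->1): none

Answer: none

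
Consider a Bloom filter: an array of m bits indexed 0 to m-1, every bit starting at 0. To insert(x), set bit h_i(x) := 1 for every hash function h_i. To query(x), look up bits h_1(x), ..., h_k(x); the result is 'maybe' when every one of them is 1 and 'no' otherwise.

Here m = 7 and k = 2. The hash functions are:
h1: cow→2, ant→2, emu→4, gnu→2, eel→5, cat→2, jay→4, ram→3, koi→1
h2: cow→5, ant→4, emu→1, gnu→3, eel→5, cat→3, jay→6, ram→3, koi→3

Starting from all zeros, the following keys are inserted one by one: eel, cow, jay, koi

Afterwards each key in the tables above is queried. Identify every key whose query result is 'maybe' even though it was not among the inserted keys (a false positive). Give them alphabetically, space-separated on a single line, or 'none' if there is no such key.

Start: bits=0000000
After insert 'eel': sets bits 5 -> bits=0000010
After insert 'cow': sets bits 2 5 -> bits=0010010
After insert 'jay': sets bits 4 6 -> bits=0010111
After insert 'koi': sets bits 1 3 -> bits=0111111
Not inserted: ant cat emu gnu ram — query each against bits=0111111:
query ant: checks bit2=1, bit4=1 (all 1) -> maybe => FALSE POSITIVE
query cat: checks bit2=1, bit3=1 (all 1) -> maybe => FALSE POSITIVE
query emu: checks bit1=1, bit4=1 (all 1) -> maybe => FALSE POSITIVE
query gnu: checks bit2=1, bit3=1 (all 1) -> maybe => FALSE POSITIVE
query ram: checks bit3=1 (all 1) -> maybe => FALSE POSITIVE
False positives (alphabetical): ant cat emu gnu ram

Answer: ant cat emu gnu ram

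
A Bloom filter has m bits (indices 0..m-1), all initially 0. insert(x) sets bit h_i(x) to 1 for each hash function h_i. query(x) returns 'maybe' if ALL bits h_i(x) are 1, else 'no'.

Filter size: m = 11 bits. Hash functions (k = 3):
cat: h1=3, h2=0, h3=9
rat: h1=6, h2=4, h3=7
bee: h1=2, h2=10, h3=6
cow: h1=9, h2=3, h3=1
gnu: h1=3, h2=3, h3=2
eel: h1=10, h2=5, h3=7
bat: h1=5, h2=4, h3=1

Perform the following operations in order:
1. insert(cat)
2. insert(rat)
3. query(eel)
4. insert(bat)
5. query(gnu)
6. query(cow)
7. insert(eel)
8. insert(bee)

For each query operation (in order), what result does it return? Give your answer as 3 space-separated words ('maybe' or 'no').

Start: bits=00000000000
Op 1: insert cat -> sets bits 0 3 9 -> bits=10010000010
Op 2: insert rat -> sets bits 4 6 7 -> bits=10011011010
Op 3: query eel -> checks bit5=0, bit7=1, bit10=0 (has a 0) -> no
Op 4: insert bat -> sets bits 1 4 5 -> bits=11011111010
Op 5: query gnu -> checks bit2=0, bit3=1 (has a 0) -> no
Op 6: query cow -> checks bit1=1, bit3=1, bit9=1 (all 1) -> maybe
Op 7: insert eel -> sets bits 5 7 10 -> bits=11011111011
Op 8: insert bee -> sets bits 2 6 10 -> bits=11111111011
Query results in order: no no maybe

Answer: no no maybe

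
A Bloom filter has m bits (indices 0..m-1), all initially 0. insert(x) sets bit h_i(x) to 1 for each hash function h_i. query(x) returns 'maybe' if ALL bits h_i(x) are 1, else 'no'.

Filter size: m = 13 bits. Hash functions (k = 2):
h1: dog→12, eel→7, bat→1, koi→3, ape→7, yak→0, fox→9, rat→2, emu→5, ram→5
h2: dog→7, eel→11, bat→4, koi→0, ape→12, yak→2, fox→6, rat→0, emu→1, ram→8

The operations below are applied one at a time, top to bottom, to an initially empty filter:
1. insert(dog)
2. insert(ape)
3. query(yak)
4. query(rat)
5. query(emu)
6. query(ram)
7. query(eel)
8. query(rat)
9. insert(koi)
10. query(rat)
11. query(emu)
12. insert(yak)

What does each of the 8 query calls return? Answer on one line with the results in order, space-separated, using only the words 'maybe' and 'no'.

Start: bits=0000000000000
Op 1: insert dog -> sets bits 7 12 -> bits=0000000100001
Op 2: insert ape -> sets bits 7 12 -> bits=0000000100001
Op 3: query yak -> checks bit0=0, bit2=0 (has a 0) -> no
Op 4: query rat -> checks bit0=0, bit2=0 (has a 0) -> no
Op 5: query emu -> checks bit1=0, bit5=0 (has a 0) -> no
Op 6: query ram -> checks bit5=0, bit8=0 (has a 0) -> no
Op 7: query eel -> checks bit7=1, bit11=0 (has a 0) -> no
Op 8: query rat -> checks bit0=0, bit2=0 (has a 0) -> no
Op 9: insert koi -> sets bits 0 3 -> bits=1001000100001
Op 10: query rat -> checks bit0=1, bit2=0 (has a 0) -> no
Op 11: query emu -> checks bit1=0, bit5=0 (has a 0) -> no
Op 12: insert yak -> sets bits 0 2 -> bits=1011000100001
Query results in order: no no no no no no no no

Answer: no no no no no no no no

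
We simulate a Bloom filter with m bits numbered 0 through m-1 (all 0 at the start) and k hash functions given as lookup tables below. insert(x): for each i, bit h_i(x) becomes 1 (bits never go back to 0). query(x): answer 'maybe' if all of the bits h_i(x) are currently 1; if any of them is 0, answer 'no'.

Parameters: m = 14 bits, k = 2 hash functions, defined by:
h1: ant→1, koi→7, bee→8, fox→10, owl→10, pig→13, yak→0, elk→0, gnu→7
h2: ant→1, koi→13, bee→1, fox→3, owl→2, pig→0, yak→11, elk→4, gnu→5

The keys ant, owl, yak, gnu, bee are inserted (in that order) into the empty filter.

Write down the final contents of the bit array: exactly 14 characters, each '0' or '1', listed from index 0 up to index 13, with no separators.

Start: bits=00000000000000
After insert 'ant': sets bits 1 -> bits=01000000000000
After insert 'owl': sets bits 2 10 -> bits=01100000001000
After insert 'yak': sets bits 0 11 -> bits=11100000001100
After insert 'gnu': sets bits 5 7 -> bits=11100101001100
After insert 'bee': sets bits 1 8 -> bits=11100101101100

Answer: 11100101101100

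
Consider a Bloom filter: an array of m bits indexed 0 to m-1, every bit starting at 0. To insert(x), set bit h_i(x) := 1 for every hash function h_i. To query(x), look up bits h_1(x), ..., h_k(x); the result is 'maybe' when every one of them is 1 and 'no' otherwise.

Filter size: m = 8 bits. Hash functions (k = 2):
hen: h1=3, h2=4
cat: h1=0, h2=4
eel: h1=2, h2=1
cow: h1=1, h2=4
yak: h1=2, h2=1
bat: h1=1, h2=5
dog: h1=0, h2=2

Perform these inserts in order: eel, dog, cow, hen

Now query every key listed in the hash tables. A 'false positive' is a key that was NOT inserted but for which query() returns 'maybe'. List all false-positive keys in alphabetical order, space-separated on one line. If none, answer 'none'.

Start: bits=00000000
After insert 'eel': sets bits 1 2 -> bits=01100000
After insert 'dog': sets bits 0 2 -> bits=11100000
After insert 'cow': sets bits 1 4 -> bits=11101000
After insert 'hen': sets bits 3 4 -> bits=11111000
Not inserted: bat cat yak — query each against bits=11111000:
query bat: checks bit1=1, bit5=0 (has a 0) -> no => not a false positive
query cat: checks bit0=1, bit4=1 (all 1) -> maybe => FALSE POSITIVE
query yak: checks bit1=1, bit2=1 (all 1) -> maybe => FALSE POSITIVE
False positives (alphabetical): cat yak

Answer: cat yak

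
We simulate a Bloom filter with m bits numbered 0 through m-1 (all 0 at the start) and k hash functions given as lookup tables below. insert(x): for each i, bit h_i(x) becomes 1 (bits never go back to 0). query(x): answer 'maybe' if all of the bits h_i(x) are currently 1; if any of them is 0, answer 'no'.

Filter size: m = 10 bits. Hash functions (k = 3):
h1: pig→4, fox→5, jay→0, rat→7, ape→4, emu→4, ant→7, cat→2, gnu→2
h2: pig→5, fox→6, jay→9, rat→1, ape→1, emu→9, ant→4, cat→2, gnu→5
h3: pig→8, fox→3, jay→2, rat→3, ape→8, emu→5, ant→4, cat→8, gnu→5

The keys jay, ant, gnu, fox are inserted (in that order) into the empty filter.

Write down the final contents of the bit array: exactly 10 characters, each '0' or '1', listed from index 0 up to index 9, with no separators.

Answer: 1011111101

Derivation:
Start: bits=0000000000
After insert 'jay': sets bits 0 2 9 -> bits=1010000001
After insert 'ant': sets bits 4 7 -> bits=1010100101
After insert 'gnu': sets bits 2 5 -> bits=1010110101
After insert 'fox': sets bits 3 5 6 -> bits=1011111101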